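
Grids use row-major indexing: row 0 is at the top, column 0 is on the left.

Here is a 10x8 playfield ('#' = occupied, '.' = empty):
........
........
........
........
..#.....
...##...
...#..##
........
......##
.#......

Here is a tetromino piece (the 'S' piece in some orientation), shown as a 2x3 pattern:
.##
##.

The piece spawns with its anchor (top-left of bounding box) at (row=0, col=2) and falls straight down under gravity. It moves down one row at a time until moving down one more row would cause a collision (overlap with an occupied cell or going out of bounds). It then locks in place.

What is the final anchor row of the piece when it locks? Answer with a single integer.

Spawn at (row=0, col=2). Try each row:
  row 0: fits
  row 1: fits
  row 2: fits
  row 3: blocked -> lock at row 2

Answer: 2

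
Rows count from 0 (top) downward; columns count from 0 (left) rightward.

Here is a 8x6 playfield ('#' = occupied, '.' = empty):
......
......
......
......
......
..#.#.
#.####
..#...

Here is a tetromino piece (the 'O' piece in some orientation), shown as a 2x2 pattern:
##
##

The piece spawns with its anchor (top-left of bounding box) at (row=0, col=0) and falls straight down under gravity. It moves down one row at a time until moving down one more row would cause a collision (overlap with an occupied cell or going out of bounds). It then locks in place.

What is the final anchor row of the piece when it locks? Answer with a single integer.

Answer: 4

Derivation:
Spawn at (row=0, col=0). Try each row:
  row 0: fits
  row 1: fits
  row 2: fits
  row 3: fits
  row 4: fits
  row 5: blocked -> lock at row 4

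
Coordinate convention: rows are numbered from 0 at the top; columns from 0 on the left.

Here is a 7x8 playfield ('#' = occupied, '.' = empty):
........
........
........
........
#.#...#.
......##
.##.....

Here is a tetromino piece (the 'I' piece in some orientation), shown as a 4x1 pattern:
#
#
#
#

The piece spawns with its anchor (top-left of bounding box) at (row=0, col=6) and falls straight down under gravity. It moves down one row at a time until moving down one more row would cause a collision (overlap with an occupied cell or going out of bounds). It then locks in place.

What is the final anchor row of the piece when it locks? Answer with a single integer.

Spawn at (row=0, col=6). Try each row:
  row 0: fits
  row 1: blocked -> lock at row 0

Answer: 0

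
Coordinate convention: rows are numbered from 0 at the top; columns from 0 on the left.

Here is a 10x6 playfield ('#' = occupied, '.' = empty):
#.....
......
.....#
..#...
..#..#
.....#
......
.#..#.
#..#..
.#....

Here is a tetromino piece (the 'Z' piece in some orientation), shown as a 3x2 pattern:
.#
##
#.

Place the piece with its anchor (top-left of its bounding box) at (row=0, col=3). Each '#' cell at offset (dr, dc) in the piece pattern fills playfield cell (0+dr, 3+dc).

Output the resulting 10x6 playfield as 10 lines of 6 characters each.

Fill (0+0,3+1) = (0,4)
Fill (0+1,3+0) = (1,3)
Fill (0+1,3+1) = (1,4)
Fill (0+2,3+0) = (2,3)

Answer: #...#.
...##.
...#.#
..#...
..#..#
.....#
......
.#..#.
#..#..
.#....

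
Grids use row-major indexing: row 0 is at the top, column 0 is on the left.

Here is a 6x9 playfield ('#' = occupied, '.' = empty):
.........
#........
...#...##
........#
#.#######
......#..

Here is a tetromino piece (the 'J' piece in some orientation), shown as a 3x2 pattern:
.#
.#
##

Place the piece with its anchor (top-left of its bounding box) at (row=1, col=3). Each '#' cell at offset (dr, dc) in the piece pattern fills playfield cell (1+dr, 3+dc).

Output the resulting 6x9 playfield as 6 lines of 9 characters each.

Answer: .........
#...#....
...##..##
...##...#
#.#######
......#..

Derivation:
Fill (1+0,3+1) = (1,4)
Fill (1+1,3+1) = (2,4)
Fill (1+2,3+0) = (3,3)
Fill (1+2,3+1) = (3,4)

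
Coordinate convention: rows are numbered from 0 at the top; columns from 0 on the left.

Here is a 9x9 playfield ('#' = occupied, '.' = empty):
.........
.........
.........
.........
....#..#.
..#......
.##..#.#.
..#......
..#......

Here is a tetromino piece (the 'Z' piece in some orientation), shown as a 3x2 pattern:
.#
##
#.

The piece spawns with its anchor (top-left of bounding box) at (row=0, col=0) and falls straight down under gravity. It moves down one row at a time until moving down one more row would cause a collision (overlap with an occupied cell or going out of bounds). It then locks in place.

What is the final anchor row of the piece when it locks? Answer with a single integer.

Spawn at (row=0, col=0). Try each row:
  row 0: fits
  row 1: fits
  row 2: fits
  row 3: fits
  row 4: fits
  row 5: blocked -> lock at row 4

Answer: 4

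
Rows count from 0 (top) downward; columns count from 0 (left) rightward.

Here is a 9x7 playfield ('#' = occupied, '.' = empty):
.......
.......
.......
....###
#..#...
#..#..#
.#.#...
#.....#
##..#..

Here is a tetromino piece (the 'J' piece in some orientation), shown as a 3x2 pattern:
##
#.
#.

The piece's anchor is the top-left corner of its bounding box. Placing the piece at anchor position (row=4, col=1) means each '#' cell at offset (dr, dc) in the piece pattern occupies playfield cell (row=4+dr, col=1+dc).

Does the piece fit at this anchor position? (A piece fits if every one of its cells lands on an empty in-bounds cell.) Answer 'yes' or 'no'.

Answer: no

Derivation:
Check each piece cell at anchor (4, 1):
  offset (0,0) -> (4,1): empty -> OK
  offset (0,1) -> (4,2): empty -> OK
  offset (1,0) -> (5,1): empty -> OK
  offset (2,0) -> (6,1): occupied ('#') -> FAIL
All cells valid: no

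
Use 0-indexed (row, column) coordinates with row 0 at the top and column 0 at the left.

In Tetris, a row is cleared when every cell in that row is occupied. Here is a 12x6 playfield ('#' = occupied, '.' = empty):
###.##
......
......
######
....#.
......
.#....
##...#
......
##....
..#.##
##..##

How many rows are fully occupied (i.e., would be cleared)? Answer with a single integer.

Check each row:
  row 0: 1 empty cell -> not full
  row 1: 6 empty cells -> not full
  row 2: 6 empty cells -> not full
  row 3: 0 empty cells -> FULL (clear)
  row 4: 5 empty cells -> not full
  row 5: 6 empty cells -> not full
  row 6: 5 empty cells -> not full
  row 7: 3 empty cells -> not full
  row 8: 6 empty cells -> not full
  row 9: 4 empty cells -> not full
  row 10: 3 empty cells -> not full
  row 11: 2 empty cells -> not full
Total rows cleared: 1

Answer: 1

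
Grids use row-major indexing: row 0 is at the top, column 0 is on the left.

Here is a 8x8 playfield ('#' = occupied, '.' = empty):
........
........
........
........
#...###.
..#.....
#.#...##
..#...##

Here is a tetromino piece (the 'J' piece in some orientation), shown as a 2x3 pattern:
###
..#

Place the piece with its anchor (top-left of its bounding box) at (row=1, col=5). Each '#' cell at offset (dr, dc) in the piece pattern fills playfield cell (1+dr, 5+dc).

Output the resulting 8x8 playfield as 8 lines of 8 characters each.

Answer: ........
.....###
.......#
........
#...###.
..#.....
#.#...##
..#...##

Derivation:
Fill (1+0,5+0) = (1,5)
Fill (1+0,5+1) = (1,6)
Fill (1+0,5+2) = (1,7)
Fill (1+1,5+2) = (2,7)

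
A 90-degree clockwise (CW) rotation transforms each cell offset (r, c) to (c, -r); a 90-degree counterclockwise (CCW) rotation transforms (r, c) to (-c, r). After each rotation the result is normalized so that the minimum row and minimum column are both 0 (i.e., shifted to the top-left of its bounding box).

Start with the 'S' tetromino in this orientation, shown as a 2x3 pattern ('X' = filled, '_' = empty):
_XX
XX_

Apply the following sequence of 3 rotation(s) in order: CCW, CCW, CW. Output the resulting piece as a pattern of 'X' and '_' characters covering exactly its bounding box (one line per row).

Start:
_XX
XX_
After rotation 1 (CCW):
X_
XX
_X
After rotation 2 (CCW):
_XX
XX_
After rotation 3 (CW):
X_
XX
_X

Answer: X_
XX
_X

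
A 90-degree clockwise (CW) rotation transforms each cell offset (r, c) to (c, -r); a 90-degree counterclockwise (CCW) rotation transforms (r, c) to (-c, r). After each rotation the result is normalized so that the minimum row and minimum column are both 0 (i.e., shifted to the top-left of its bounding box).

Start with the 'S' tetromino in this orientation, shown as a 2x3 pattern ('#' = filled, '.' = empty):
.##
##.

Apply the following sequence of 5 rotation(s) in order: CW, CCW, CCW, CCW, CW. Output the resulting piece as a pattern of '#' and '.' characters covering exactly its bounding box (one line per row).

Start:
.##
##.
After rotation 1 (CW):
#.
##
.#
After rotation 2 (CCW):
.##
##.
After rotation 3 (CCW):
#.
##
.#
After rotation 4 (CCW):
.##
##.
After rotation 5 (CW):
#.
##
.#

Answer: #.
##
.#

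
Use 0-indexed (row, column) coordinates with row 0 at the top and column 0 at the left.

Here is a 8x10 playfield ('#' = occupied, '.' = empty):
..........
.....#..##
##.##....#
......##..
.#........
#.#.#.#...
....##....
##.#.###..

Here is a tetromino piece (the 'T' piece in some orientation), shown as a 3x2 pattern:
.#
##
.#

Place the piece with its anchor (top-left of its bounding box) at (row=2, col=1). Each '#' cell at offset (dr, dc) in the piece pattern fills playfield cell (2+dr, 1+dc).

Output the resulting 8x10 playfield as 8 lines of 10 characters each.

Answer: ..........
.....#..##
#####....#
.##...##..
.##.......
#.#.#.#...
....##....
##.#.###..

Derivation:
Fill (2+0,1+1) = (2,2)
Fill (2+1,1+0) = (3,1)
Fill (2+1,1+1) = (3,2)
Fill (2+2,1+1) = (4,2)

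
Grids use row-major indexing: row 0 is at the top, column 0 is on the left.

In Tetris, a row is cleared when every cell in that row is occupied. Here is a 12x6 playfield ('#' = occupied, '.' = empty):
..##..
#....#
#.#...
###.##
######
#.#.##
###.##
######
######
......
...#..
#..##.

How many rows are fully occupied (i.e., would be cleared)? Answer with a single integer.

Check each row:
  row 0: 4 empty cells -> not full
  row 1: 4 empty cells -> not full
  row 2: 4 empty cells -> not full
  row 3: 1 empty cell -> not full
  row 4: 0 empty cells -> FULL (clear)
  row 5: 2 empty cells -> not full
  row 6: 1 empty cell -> not full
  row 7: 0 empty cells -> FULL (clear)
  row 8: 0 empty cells -> FULL (clear)
  row 9: 6 empty cells -> not full
  row 10: 5 empty cells -> not full
  row 11: 3 empty cells -> not full
Total rows cleared: 3

Answer: 3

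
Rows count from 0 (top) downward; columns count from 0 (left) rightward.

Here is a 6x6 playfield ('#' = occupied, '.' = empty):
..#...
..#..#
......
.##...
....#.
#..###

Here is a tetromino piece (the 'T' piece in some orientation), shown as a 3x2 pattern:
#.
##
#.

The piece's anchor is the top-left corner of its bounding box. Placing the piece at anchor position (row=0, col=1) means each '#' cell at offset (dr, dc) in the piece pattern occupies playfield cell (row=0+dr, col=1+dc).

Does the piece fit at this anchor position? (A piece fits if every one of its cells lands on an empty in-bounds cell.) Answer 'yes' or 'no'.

Check each piece cell at anchor (0, 1):
  offset (0,0) -> (0,1): empty -> OK
  offset (1,0) -> (1,1): empty -> OK
  offset (1,1) -> (1,2): occupied ('#') -> FAIL
  offset (2,0) -> (2,1): empty -> OK
All cells valid: no

Answer: no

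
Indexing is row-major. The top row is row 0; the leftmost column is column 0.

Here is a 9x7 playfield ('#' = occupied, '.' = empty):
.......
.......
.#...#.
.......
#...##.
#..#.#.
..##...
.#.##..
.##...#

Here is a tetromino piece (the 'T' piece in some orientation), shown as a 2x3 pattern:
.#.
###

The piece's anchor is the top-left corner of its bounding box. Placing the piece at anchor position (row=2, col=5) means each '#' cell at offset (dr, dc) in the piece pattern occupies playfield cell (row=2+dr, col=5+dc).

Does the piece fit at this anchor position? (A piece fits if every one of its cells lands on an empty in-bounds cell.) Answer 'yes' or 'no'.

Answer: no

Derivation:
Check each piece cell at anchor (2, 5):
  offset (0,1) -> (2,6): empty -> OK
  offset (1,0) -> (3,5): empty -> OK
  offset (1,1) -> (3,6): empty -> OK
  offset (1,2) -> (3,7): out of bounds -> FAIL
All cells valid: no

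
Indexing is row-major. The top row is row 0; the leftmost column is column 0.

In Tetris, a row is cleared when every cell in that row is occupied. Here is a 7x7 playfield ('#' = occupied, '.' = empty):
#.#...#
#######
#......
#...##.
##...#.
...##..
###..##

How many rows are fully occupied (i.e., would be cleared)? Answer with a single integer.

Check each row:
  row 0: 4 empty cells -> not full
  row 1: 0 empty cells -> FULL (clear)
  row 2: 6 empty cells -> not full
  row 3: 4 empty cells -> not full
  row 4: 4 empty cells -> not full
  row 5: 5 empty cells -> not full
  row 6: 2 empty cells -> not full
Total rows cleared: 1

Answer: 1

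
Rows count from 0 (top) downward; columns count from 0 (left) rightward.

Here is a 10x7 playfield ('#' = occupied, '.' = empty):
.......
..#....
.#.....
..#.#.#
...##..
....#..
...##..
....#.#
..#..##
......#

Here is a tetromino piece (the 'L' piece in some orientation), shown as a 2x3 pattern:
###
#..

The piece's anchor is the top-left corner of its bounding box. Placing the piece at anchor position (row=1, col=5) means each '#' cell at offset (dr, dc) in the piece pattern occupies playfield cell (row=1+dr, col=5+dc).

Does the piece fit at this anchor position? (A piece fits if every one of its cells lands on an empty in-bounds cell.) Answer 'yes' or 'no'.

Check each piece cell at anchor (1, 5):
  offset (0,0) -> (1,5): empty -> OK
  offset (0,1) -> (1,6): empty -> OK
  offset (0,2) -> (1,7): out of bounds -> FAIL
  offset (1,0) -> (2,5): empty -> OK
All cells valid: no

Answer: no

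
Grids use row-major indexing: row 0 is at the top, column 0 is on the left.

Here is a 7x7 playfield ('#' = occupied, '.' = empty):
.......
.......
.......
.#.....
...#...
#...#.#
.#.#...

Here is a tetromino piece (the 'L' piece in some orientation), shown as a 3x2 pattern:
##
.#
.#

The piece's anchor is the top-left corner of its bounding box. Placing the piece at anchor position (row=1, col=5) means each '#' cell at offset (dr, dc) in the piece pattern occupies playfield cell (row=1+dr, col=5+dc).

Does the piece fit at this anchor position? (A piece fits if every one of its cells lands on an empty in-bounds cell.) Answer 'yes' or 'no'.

Answer: yes

Derivation:
Check each piece cell at anchor (1, 5):
  offset (0,0) -> (1,5): empty -> OK
  offset (0,1) -> (1,6): empty -> OK
  offset (1,1) -> (2,6): empty -> OK
  offset (2,1) -> (3,6): empty -> OK
All cells valid: yes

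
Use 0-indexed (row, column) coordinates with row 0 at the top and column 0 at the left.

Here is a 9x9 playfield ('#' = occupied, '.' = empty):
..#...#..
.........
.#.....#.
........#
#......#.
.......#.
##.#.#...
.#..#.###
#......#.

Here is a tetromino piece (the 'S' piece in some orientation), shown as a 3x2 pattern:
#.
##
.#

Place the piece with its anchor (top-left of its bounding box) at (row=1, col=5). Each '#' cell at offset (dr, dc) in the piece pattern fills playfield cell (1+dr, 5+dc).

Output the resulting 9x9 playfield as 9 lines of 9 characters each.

Answer: ..#...#..
.....#...
.#...###.
......#.#
#......#.
.......#.
##.#.#...
.#..#.###
#......#.

Derivation:
Fill (1+0,5+0) = (1,5)
Fill (1+1,5+0) = (2,5)
Fill (1+1,5+1) = (2,6)
Fill (1+2,5+1) = (3,6)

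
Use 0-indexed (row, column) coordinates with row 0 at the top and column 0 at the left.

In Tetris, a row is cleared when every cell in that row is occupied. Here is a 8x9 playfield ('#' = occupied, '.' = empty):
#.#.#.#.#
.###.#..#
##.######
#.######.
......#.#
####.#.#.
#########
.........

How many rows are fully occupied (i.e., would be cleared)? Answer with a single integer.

Check each row:
  row 0: 4 empty cells -> not full
  row 1: 4 empty cells -> not full
  row 2: 1 empty cell -> not full
  row 3: 2 empty cells -> not full
  row 4: 7 empty cells -> not full
  row 5: 3 empty cells -> not full
  row 6: 0 empty cells -> FULL (clear)
  row 7: 9 empty cells -> not full
Total rows cleared: 1

Answer: 1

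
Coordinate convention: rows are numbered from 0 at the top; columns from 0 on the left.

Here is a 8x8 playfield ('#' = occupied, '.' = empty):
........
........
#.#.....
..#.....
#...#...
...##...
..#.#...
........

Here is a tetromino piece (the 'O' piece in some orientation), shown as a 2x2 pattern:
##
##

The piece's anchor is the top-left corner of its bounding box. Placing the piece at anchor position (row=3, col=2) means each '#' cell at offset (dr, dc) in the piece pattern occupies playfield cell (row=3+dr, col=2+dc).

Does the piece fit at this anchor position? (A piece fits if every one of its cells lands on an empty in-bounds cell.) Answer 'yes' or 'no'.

Answer: no

Derivation:
Check each piece cell at anchor (3, 2):
  offset (0,0) -> (3,2): occupied ('#') -> FAIL
  offset (0,1) -> (3,3): empty -> OK
  offset (1,0) -> (4,2): empty -> OK
  offset (1,1) -> (4,3): empty -> OK
All cells valid: no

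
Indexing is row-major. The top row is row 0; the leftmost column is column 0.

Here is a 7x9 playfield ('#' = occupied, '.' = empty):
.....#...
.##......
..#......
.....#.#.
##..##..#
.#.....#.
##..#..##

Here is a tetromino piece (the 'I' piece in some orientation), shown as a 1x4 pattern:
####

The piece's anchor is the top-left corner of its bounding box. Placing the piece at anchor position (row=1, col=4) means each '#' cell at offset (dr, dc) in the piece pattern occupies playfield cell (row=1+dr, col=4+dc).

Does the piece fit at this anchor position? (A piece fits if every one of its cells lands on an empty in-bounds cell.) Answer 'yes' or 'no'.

Check each piece cell at anchor (1, 4):
  offset (0,0) -> (1,4): empty -> OK
  offset (0,1) -> (1,5): empty -> OK
  offset (0,2) -> (1,6): empty -> OK
  offset (0,3) -> (1,7): empty -> OK
All cells valid: yes

Answer: yes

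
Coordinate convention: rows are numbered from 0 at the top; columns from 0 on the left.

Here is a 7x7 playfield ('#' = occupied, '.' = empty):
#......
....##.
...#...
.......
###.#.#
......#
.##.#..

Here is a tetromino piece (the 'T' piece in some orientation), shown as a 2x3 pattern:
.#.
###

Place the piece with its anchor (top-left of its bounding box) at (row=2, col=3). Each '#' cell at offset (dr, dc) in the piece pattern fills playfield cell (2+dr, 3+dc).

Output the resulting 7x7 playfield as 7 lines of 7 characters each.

Answer: #......
....##.
...##..
...###.
###.#.#
......#
.##.#..

Derivation:
Fill (2+0,3+1) = (2,4)
Fill (2+1,3+0) = (3,3)
Fill (2+1,3+1) = (3,4)
Fill (2+1,3+2) = (3,5)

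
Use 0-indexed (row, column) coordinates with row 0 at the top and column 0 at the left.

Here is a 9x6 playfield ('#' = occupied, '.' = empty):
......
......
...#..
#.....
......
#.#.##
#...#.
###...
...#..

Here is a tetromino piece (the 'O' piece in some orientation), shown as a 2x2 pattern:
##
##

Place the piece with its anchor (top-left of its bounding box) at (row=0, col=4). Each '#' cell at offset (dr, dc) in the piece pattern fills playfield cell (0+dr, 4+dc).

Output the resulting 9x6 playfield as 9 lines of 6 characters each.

Answer: ....##
....##
...#..
#.....
......
#.#.##
#...#.
###...
...#..

Derivation:
Fill (0+0,4+0) = (0,4)
Fill (0+0,4+1) = (0,5)
Fill (0+1,4+0) = (1,4)
Fill (0+1,4+1) = (1,5)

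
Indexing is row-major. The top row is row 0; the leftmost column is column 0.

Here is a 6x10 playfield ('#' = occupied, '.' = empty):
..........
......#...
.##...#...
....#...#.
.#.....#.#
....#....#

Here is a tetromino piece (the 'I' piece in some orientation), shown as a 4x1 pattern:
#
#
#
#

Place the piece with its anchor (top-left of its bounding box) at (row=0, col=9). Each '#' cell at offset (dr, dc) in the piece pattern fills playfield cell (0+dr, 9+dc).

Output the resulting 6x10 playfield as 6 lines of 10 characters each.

Fill (0+0,9+0) = (0,9)
Fill (0+1,9+0) = (1,9)
Fill (0+2,9+0) = (2,9)
Fill (0+3,9+0) = (3,9)

Answer: .........#
......#..#
.##...#..#
....#...##
.#.....#.#
....#....#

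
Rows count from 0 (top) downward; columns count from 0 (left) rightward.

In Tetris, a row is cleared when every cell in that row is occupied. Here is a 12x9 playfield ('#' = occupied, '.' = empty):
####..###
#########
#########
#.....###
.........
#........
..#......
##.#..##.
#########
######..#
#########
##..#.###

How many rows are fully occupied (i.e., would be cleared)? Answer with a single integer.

Answer: 4

Derivation:
Check each row:
  row 0: 2 empty cells -> not full
  row 1: 0 empty cells -> FULL (clear)
  row 2: 0 empty cells -> FULL (clear)
  row 3: 5 empty cells -> not full
  row 4: 9 empty cells -> not full
  row 5: 8 empty cells -> not full
  row 6: 8 empty cells -> not full
  row 7: 4 empty cells -> not full
  row 8: 0 empty cells -> FULL (clear)
  row 9: 2 empty cells -> not full
  row 10: 0 empty cells -> FULL (clear)
  row 11: 3 empty cells -> not full
Total rows cleared: 4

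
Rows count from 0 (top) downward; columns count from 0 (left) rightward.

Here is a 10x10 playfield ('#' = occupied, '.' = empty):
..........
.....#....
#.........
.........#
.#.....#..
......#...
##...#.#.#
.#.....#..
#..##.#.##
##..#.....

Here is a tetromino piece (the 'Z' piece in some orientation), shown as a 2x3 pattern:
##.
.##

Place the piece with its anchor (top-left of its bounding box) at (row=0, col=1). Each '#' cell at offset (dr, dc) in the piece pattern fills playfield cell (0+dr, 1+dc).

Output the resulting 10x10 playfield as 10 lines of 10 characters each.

Answer: .##.......
..##.#....
#.........
.........#
.#.....#..
......#...
##...#.#.#
.#.....#..
#..##.#.##
##..#.....

Derivation:
Fill (0+0,1+0) = (0,1)
Fill (0+0,1+1) = (0,2)
Fill (0+1,1+1) = (1,2)
Fill (0+1,1+2) = (1,3)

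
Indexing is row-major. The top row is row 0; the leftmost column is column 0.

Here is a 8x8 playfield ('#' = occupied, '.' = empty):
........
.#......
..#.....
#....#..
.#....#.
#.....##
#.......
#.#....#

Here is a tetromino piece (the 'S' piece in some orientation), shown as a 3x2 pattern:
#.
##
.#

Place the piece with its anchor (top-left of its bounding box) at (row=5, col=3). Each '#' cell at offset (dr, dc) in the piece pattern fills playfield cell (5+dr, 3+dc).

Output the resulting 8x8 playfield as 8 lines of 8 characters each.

Answer: ........
.#......
..#.....
#....#..
.#....#.
#..#..##
#..##...
#.#.#..#

Derivation:
Fill (5+0,3+0) = (5,3)
Fill (5+1,3+0) = (6,3)
Fill (5+1,3+1) = (6,4)
Fill (5+2,3+1) = (7,4)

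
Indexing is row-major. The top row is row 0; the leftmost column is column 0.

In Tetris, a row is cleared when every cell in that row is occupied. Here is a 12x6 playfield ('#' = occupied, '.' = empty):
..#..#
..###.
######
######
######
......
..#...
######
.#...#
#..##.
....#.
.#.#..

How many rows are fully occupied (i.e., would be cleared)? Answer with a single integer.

Answer: 4

Derivation:
Check each row:
  row 0: 4 empty cells -> not full
  row 1: 3 empty cells -> not full
  row 2: 0 empty cells -> FULL (clear)
  row 3: 0 empty cells -> FULL (clear)
  row 4: 0 empty cells -> FULL (clear)
  row 5: 6 empty cells -> not full
  row 6: 5 empty cells -> not full
  row 7: 0 empty cells -> FULL (clear)
  row 8: 4 empty cells -> not full
  row 9: 3 empty cells -> not full
  row 10: 5 empty cells -> not full
  row 11: 4 empty cells -> not full
Total rows cleared: 4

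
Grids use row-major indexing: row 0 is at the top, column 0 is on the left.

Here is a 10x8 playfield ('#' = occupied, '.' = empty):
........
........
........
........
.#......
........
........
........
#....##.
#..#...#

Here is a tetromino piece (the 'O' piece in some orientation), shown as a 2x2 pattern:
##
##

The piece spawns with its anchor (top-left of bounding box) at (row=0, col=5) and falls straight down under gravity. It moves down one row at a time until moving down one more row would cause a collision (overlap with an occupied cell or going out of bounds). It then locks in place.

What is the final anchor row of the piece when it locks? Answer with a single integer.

Spawn at (row=0, col=5). Try each row:
  row 0: fits
  row 1: fits
  row 2: fits
  row 3: fits
  row 4: fits
  row 5: fits
  row 6: fits
  row 7: blocked -> lock at row 6

Answer: 6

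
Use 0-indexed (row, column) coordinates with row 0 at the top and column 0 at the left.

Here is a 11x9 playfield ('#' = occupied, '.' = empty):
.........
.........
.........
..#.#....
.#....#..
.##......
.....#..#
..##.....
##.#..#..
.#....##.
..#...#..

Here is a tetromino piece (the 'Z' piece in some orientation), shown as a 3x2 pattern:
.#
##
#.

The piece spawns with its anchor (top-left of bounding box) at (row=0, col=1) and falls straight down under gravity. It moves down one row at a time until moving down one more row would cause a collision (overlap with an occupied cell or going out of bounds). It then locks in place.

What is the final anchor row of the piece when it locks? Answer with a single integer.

Spawn at (row=0, col=1). Try each row:
  row 0: fits
  row 1: fits
  row 2: blocked -> lock at row 1

Answer: 1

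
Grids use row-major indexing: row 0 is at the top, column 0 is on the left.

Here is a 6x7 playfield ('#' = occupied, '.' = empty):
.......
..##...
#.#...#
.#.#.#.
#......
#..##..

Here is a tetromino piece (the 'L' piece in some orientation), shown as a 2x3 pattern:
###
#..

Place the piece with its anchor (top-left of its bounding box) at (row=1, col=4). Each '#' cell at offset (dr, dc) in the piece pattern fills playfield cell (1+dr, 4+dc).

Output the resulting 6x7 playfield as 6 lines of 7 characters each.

Answer: .......
..#####
#.#.#.#
.#.#.#.
#......
#..##..

Derivation:
Fill (1+0,4+0) = (1,4)
Fill (1+0,4+1) = (1,5)
Fill (1+0,4+2) = (1,6)
Fill (1+1,4+0) = (2,4)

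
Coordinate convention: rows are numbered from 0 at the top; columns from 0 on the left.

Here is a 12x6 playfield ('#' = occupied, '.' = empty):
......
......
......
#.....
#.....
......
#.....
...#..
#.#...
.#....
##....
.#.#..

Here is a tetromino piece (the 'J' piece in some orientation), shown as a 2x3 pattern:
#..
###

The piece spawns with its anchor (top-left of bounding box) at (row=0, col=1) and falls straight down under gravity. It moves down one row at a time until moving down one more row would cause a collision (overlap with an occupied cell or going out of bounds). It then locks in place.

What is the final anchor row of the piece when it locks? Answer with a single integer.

Spawn at (row=0, col=1). Try each row:
  row 0: fits
  row 1: fits
  row 2: fits
  row 3: fits
  row 4: fits
  row 5: fits
  row 6: blocked -> lock at row 5

Answer: 5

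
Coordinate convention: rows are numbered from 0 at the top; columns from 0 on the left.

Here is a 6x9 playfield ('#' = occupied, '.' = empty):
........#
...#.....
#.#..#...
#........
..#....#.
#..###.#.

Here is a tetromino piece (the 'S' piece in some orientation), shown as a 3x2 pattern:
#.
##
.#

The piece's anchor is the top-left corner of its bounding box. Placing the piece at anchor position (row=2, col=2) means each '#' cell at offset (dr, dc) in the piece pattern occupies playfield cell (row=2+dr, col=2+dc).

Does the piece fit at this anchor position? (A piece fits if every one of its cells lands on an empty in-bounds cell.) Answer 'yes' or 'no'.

Check each piece cell at anchor (2, 2):
  offset (0,0) -> (2,2): occupied ('#') -> FAIL
  offset (1,0) -> (3,2): empty -> OK
  offset (1,1) -> (3,3): empty -> OK
  offset (2,1) -> (4,3): empty -> OK
All cells valid: no

Answer: no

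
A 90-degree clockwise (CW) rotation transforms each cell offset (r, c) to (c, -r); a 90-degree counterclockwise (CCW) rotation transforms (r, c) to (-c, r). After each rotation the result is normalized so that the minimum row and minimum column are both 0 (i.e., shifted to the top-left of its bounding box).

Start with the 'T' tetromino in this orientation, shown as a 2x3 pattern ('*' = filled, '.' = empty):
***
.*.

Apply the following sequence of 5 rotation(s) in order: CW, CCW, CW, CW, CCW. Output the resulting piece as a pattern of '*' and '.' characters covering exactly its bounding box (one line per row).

Answer: .*
**
.*

Derivation:
Start:
***
.*.
After rotation 1 (CW):
.*
**
.*
After rotation 2 (CCW):
***
.*.
After rotation 3 (CW):
.*
**
.*
After rotation 4 (CW):
.*.
***
After rotation 5 (CCW):
.*
**
.*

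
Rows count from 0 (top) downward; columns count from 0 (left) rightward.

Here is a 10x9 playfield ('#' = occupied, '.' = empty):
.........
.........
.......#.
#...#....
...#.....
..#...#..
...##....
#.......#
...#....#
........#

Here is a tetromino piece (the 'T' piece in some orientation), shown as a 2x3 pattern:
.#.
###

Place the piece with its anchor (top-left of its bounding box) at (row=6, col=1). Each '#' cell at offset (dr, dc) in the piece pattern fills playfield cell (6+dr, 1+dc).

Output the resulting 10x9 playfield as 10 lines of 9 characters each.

Fill (6+0,1+1) = (6,2)
Fill (6+1,1+0) = (7,1)
Fill (6+1,1+1) = (7,2)
Fill (6+1,1+2) = (7,3)

Answer: .........
.........
.......#.
#...#....
...#.....
..#...#..
..###....
####....#
...#....#
........#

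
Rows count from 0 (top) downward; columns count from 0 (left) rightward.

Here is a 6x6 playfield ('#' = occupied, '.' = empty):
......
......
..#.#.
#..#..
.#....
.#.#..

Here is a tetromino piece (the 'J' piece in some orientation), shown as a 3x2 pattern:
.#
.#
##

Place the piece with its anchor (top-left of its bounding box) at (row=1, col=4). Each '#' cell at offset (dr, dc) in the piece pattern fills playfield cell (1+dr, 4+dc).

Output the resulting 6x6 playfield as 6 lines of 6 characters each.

Answer: ......
.....#
..#.##
#..###
.#....
.#.#..

Derivation:
Fill (1+0,4+1) = (1,5)
Fill (1+1,4+1) = (2,5)
Fill (1+2,4+0) = (3,4)
Fill (1+2,4+1) = (3,5)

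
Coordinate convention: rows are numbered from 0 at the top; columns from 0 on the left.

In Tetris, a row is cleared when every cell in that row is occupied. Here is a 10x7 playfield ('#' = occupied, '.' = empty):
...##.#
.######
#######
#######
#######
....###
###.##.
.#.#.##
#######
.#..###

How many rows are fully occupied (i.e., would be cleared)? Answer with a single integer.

Check each row:
  row 0: 4 empty cells -> not full
  row 1: 1 empty cell -> not full
  row 2: 0 empty cells -> FULL (clear)
  row 3: 0 empty cells -> FULL (clear)
  row 4: 0 empty cells -> FULL (clear)
  row 5: 4 empty cells -> not full
  row 6: 2 empty cells -> not full
  row 7: 3 empty cells -> not full
  row 8: 0 empty cells -> FULL (clear)
  row 9: 3 empty cells -> not full
Total rows cleared: 4

Answer: 4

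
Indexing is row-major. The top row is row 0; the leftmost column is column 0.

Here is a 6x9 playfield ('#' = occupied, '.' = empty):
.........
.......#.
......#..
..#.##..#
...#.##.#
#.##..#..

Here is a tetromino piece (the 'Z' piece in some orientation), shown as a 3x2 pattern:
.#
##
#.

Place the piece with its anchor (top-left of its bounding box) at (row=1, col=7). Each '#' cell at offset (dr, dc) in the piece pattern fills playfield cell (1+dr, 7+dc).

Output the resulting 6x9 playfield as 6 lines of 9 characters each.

Fill (1+0,7+1) = (1,8)
Fill (1+1,7+0) = (2,7)
Fill (1+1,7+1) = (2,8)
Fill (1+2,7+0) = (3,7)

Answer: .........
.......##
......###
..#.##.##
...#.##.#
#.##..#..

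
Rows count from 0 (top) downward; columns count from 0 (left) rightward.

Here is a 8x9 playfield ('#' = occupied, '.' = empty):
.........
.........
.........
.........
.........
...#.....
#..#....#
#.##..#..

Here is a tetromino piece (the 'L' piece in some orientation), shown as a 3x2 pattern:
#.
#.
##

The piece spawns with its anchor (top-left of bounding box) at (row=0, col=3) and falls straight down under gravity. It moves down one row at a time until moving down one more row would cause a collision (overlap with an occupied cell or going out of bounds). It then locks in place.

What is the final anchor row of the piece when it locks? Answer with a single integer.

Spawn at (row=0, col=3). Try each row:
  row 0: fits
  row 1: fits
  row 2: fits
  row 3: blocked -> lock at row 2

Answer: 2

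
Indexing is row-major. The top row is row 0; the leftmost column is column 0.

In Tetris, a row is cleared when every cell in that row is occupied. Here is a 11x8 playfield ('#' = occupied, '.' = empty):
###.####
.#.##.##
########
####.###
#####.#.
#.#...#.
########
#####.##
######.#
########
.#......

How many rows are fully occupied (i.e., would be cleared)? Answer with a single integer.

Check each row:
  row 0: 1 empty cell -> not full
  row 1: 3 empty cells -> not full
  row 2: 0 empty cells -> FULL (clear)
  row 3: 1 empty cell -> not full
  row 4: 2 empty cells -> not full
  row 5: 5 empty cells -> not full
  row 6: 0 empty cells -> FULL (clear)
  row 7: 1 empty cell -> not full
  row 8: 1 empty cell -> not full
  row 9: 0 empty cells -> FULL (clear)
  row 10: 7 empty cells -> not full
Total rows cleared: 3

Answer: 3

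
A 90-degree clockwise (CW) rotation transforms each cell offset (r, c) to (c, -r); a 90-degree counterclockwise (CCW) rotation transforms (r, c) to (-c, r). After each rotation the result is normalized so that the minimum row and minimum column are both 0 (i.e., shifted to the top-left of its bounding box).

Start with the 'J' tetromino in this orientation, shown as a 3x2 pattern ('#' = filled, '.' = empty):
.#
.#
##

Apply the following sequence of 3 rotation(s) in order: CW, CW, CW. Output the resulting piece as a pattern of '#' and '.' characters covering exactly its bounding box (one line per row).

Start:
.#
.#
##
After rotation 1 (CW):
#..
###
After rotation 2 (CW):
##
#.
#.
After rotation 3 (CW):
###
..#

Answer: ###
..#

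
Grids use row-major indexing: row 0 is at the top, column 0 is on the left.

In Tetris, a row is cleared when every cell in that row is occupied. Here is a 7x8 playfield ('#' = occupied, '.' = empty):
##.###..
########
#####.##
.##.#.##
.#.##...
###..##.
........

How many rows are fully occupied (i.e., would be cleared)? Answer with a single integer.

Answer: 1

Derivation:
Check each row:
  row 0: 3 empty cells -> not full
  row 1: 0 empty cells -> FULL (clear)
  row 2: 1 empty cell -> not full
  row 3: 3 empty cells -> not full
  row 4: 5 empty cells -> not full
  row 5: 3 empty cells -> not full
  row 6: 8 empty cells -> not full
Total rows cleared: 1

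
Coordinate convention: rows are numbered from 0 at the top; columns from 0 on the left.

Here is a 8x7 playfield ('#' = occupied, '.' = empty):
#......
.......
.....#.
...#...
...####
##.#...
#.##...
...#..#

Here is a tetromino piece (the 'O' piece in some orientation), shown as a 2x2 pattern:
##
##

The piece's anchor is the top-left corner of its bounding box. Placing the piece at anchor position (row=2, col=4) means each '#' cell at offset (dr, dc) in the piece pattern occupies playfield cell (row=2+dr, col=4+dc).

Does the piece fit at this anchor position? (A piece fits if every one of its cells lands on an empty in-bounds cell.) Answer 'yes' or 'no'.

Answer: no

Derivation:
Check each piece cell at anchor (2, 4):
  offset (0,0) -> (2,4): empty -> OK
  offset (0,1) -> (2,5): occupied ('#') -> FAIL
  offset (1,0) -> (3,4): empty -> OK
  offset (1,1) -> (3,5): empty -> OK
All cells valid: no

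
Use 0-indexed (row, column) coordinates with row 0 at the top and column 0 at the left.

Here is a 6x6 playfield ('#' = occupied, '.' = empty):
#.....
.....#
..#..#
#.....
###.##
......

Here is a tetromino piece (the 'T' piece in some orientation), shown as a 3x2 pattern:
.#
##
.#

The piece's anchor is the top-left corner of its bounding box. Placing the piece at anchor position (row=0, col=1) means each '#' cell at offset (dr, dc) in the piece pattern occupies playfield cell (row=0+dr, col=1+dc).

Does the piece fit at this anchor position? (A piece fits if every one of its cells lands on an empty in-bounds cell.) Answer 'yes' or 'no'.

Answer: no

Derivation:
Check each piece cell at anchor (0, 1):
  offset (0,1) -> (0,2): empty -> OK
  offset (1,0) -> (1,1): empty -> OK
  offset (1,1) -> (1,2): empty -> OK
  offset (2,1) -> (2,2): occupied ('#') -> FAIL
All cells valid: no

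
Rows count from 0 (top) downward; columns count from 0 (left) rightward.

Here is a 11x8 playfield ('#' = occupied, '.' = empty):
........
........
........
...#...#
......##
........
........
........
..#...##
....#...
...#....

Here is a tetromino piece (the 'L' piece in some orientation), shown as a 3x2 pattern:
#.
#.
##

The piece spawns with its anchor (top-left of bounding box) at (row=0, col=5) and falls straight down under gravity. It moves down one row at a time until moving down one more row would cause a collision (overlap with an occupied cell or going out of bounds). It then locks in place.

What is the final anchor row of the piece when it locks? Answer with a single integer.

Answer: 1

Derivation:
Spawn at (row=0, col=5). Try each row:
  row 0: fits
  row 1: fits
  row 2: blocked -> lock at row 1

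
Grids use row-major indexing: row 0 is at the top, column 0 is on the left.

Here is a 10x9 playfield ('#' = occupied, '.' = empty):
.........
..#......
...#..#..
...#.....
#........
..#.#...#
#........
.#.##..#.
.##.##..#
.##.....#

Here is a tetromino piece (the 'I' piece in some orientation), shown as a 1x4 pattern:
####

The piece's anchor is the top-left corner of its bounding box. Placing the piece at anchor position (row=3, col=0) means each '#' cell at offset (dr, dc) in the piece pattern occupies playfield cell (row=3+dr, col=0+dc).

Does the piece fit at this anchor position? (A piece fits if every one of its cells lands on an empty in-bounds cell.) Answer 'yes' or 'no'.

Answer: no

Derivation:
Check each piece cell at anchor (3, 0):
  offset (0,0) -> (3,0): empty -> OK
  offset (0,1) -> (3,1): empty -> OK
  offset (0,2) -> (3,2): empty -> OK
  offset (0,3) -> (3,3): occupied ('#') -> FAIL
All cells valid: no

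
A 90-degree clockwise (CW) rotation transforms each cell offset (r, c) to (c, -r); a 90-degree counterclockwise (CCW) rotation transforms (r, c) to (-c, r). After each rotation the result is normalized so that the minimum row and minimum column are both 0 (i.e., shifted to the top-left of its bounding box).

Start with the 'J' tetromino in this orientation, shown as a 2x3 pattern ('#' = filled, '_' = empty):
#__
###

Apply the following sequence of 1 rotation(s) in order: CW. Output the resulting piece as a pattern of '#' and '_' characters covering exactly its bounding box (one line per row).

Answer: ##
#_
#_

Derivation:
Start:
#__
###
After rotation 1 (CW):
##
#_
#_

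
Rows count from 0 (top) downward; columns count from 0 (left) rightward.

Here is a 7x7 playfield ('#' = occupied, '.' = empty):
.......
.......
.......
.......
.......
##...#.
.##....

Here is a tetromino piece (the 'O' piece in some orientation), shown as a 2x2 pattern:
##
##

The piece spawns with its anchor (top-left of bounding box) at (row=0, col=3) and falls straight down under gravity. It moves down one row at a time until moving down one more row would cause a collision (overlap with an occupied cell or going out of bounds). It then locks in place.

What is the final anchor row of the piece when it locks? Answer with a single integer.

Spawn at (row=0, col=3). Try each row:
  row 0: fits
  row 1: fits
  row 2: fits
  row 3: fits
  row 4: fits
  row 5: fits
  row 6: blocked -> lock at row 5

Answer: 5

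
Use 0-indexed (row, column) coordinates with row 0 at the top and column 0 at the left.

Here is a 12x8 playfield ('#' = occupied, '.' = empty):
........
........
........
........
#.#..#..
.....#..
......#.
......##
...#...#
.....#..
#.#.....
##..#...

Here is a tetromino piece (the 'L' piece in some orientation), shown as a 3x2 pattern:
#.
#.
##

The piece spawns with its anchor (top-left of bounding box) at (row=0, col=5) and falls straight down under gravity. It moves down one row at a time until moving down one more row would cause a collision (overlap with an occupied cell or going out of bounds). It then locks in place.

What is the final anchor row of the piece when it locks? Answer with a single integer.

Answer: 1

Derivation:
Spawn at (row=0, col=5). Try each row:
  row 0: fits
  row 1: fits
  row 2: blocked -> lock at row 1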